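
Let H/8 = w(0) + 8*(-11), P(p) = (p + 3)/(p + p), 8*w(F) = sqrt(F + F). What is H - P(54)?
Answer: -25363/36 ≈ -704.53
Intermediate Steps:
w(F) = sqrt(2)*sqrt(F)/8 (w(F) = sqrt(F + F)/8 = sqrt(2*F)/8 = (sqrt(2)*sqrt(F))/8 = sqrt(2)*sqrt(F)/8)
P(p) = (3 + p)/(2*p) (P(p) = (3 + p)/((2*p)) = (3 + p)*(1/(2*p)) = (3 + p)/(2*p))
H = -704 (H = 8*(sqrt(2)*sqrt(0)/8 + 8*(-11)) = 8*((1/8)*sqrt(2)*0 - 88) = 8*(0 - 88) = 8*(-88) = -704)
H - P(54) = -704 - (3 + 54)/(2*54) = -704 - 57/(2*54) = -704 - 1*19/36 = -704 - 19/36 = -25363/36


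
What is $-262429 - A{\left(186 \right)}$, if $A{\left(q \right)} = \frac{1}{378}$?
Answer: $- \frac{99198163}{378} \approx -2.6243 \cdot 10^{5}$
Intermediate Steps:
$A{\left(q \right)} = \frac{1}{378}$
$-262429 - A{\left(186 \right)} = -262429 - \frac{1}{378} = - \frac{99198163}{378}$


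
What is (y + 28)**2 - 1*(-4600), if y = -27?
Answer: 4601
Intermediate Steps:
(y + 28)**2 - 1*(-4600) = (-27 + 28)**2 - 1*(-4600) = 1**2 + 4600 = 1 + 4600 = 4601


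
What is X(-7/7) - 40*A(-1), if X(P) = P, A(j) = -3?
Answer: 119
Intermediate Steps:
X(-7/7) - 40*A(-1) = -7/7 - 40*(-3) = -7*1/7 + 120 = -1 + 120 = 119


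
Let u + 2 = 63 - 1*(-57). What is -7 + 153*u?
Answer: 18047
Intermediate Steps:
u = 118 (u = -2 + (63 - 1*(-57)) = -2 + (63 + 57) = -2 + 120 = 118)
-7 + 153*u = -7 + 153*118 = -7 + 18054 = 18047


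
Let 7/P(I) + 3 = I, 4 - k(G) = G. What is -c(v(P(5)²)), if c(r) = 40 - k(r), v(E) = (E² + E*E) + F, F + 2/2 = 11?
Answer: -2769/8 ≈ -346.13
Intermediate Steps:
k(G) = 4 - G
P(I) = 7/(-3 + I)
F = 10 (F = -1 + 11 = 10)
v(E) = 10 + 2*E² (v(E) = (E² + E*E) + 10 = (E² + E²) + 10 = 2*E² + 10 = 10 + 2*E²)
c(r) = 36 + r (c(r) = 40 - (4 - r) = 40 + (-4 + r) = 36 + r)
-c(v(P(5)²)) = -(36 + (10 + 2*((7/(-3 + 5))²)²)) = -(36 + (10 + 2*((7/2)²)²)) = -(36 + (10 + 2*(49/4)²)) = -(36 + (10 + 2*(2401/16))) = -(36 + (10 + 2401/8)) = -(36 + 2481/8) = -1*2769/8 = -2769/8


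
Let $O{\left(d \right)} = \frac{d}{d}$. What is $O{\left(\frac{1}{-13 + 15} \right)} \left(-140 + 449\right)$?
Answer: $309$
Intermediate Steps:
$O{\left(d \right)} = 1$
$O{\left(\frac{1}{-13 + 15} \right)} \left(-140 + 449\right) = 1 \left(-140 + 449\right) = 1 \cdot 309 = 309$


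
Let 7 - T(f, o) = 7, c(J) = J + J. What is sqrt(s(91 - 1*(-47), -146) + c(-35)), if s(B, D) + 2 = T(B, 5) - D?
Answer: sqrt(74) ≈ 8.6023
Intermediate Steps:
c(J) = 2*J
T(f, o) = 0 (T(f, o) = 7 - 1*7 = 7 - 7 = 0)
s(B, D) = -2 - D (s(B, D) = -2 + (0 - D) = -2 - D)
sqrt(s(91 - 1*(-47), -146) + c(-35)) = sqrt((-2 - 1*(-146)) + 2*(-35)) = sqrt((-2 + 146) - 70) = sqrt(144 - 70) = sqrt(74)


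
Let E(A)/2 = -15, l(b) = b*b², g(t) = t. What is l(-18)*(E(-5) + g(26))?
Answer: 23328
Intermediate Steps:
l(b) = b³
E(A) = -30 (E(A) = 2*(-15) = -30)
l(-18)*(E(-5) + g(26)) = (-18)³*(-30 + 26) = -5832*(-4) = 23328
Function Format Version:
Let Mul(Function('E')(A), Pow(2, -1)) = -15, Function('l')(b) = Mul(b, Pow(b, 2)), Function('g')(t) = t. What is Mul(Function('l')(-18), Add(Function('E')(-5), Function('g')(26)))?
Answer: 23328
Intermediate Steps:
Function('l')(b) = Pow(b, 3)
Function('E')(A) = -30 (Function('E')(A) = Mul(2, -15) = -30)
Mul(Function('l')(-18), Add(Function('E')(-5), Function('g')(26))) = Mul(Pow(-18, 3), Add(-30, 26)) = Mul(-5832, -4) = 23328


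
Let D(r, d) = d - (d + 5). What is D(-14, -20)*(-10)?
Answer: 50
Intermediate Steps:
D(r, d) = -5 (D(r, d) = d - (5 + d) = d + (-5 - d) = -5)
D(-14, -20)*(-10) = -5*(-10) = 50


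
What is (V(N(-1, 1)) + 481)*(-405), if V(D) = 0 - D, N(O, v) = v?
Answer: -194400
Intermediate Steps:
V(D) = -D
(V(N(-1, 1)) + 481)*(-405) = (-1*1 + 481)*(-405) = (-1 + 481)*(-405) = 480*(-405) = -194400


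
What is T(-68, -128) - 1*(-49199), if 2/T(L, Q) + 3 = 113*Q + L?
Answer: 715107463/14535 ≈ 49199.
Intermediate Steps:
T(L, Q) = 2/(-3 + L + 113*Q) (T(L, Q) = 2/(-3 + (113*Q + L)) = 2/(-3 + (L + 113*Q)) = 2/(-3 + L + 113*Q))
T(-68, -128) - 1*(-49199) = 2/(-3 - 68 + 113*(-128)) - 1*(-49199) = 2/(-3 - 68 - 14464) + 49199 = 2/(-14535) + 49199 = 2*(-1/14535) + 49199 = -2/14535 + 49199 = 715107463/14535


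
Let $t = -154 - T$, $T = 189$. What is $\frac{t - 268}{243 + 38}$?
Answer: $- \frac{611}{281} \approx -2.1744$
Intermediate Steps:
$t = -343$ ($t = -154 - 189 = -343$)
$\frac{t - 268}{243 + 38} = \frac{-343 - 268}{243 + 38} = - \frac{611}{281}$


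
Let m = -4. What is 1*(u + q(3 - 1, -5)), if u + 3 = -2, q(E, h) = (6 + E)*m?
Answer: -37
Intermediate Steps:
q(E, h) = -24 - 4*E (q(E, h) = (6 + E)*(-4) = -24 - 4*E)
u = -5 (u = -3 - 2 = -5)
1*(u + q(3 - 1, -5)) = 1*(-5 + (-24 - 4*(3 - 1))) = 1*(-5 + (-24 - 4*2)) = 1*(-5 + (-24 - 8)) = 1*(-5 - 32) = 1*(-37) = -37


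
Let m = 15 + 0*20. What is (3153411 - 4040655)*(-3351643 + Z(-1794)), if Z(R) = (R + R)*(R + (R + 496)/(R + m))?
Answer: -1621871730209916/593 ≈ -2.7350e+12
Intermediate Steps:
m = 15 (m = 15 + 0 = 15)
Z(R) = 2*R*(R + (496 + R)/(15 + R)) (Z(R) = (R + R)*(R + (R + 496)/(R + 15)) = (2*R)*(R + (496 + R)/(15 + R)) = 2*R*(R + (496 + R)/(15 + R)))
(3153411 - 4040655)*(-3351643 + Z(-1794)) = (3153411 - 4040655)*(-3351643 + 2*(-1794)*(496 + (-1794)**2 + 16*(-1794))/(15 - 1794)) = -887244*(-3351643 + 2*(-1794)*(496 + 3218436 - 28704)/(-1779)) = -887244*(-3351643 + 2*(-1794)*(-1/1779)*3190228) = -887244*(-3351643 + 3815512688/593) = -887244*1827988389/593 = -1621871730209916/593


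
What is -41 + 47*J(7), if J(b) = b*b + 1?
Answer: 2309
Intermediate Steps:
J(b) = 1 + b**2 (J(b) = b**2 + 1 = 1 + b**2)
-41 + 47*J(7) = -41 + 47*(1 + 7**2) = -41 + 47*(1 + 49) = -41 + 47*50 = -41 + 2350 = 2309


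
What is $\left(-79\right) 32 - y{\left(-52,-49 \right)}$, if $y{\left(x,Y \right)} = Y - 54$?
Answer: $-2425$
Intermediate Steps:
$y{\left(x,Y \right)} = -54 + Y$ ($y{\left(x,Y \right)} = Y - 54 = -54 + Y$)
$\left(-79\right) 32 - y{\left(-52,-49 \right)} = \left(-79\right) 32 - \left(-54 - 49\right) = -2528 - -103 = -2528 + 103 = -2425$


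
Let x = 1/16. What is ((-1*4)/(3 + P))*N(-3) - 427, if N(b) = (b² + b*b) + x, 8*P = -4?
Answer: -4559/10 ≈ -455.90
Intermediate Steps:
x = 1/16 ≈ 0.062500
P = -½ (P = (⅛)*(-4) = -½ ≈ -0.50000)
N(b) = 1/16 + 2*b² (N(b) = (b² + b*b) + 1/16 = (b² + b²) + 1/16 = 2*b² + 1/16 = 1/16 + 2*b²)
((-1*4)/(3 + P))*N(-3) - 427 = ((-1*4)/(3 - ½))*(1/16 + 2*(-3)²) - 427 = (-4/(5/2))*(1/16 + 2*9) - 427 = ((⅖)*(-4))*(1/16 + 18) - 427 = -8/5*289/16 - 427 = -289/10 - 427 = -4559/10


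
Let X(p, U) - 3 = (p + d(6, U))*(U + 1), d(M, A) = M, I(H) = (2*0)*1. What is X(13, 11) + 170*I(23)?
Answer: 231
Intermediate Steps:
I(H) = 0 (I(H) = 0*1 = 0)
X(p, U) = 3 + (1 + U)*(6 + p) (X(p, U) = 3 + (p + 6)*(U + 1) = 3 + (6 + p)*(1 + U) = 3 + (1 + U)*(6 + p))
X(13, 11) + 170*I(23) = (9 + 13 + 6*11 + 11*13) + 170*0 = (9 + 13 + 66 + 143) + 0 = 231 + 0 = 231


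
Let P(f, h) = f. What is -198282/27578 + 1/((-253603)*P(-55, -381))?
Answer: -1382835012476/192331247185 ≈ -7.1899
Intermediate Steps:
-198282/27578 + 1/((-253603)*P(-55, -381)) = -198282/27578 + 1/(-253603*(-55)) = -198282*1/27578 - 1/253603*(-1/55) = -99141/13789 + 1/13948165 = -1382835012476/192331247185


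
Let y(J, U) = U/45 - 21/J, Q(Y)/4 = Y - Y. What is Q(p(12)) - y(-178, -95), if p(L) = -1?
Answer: 3193/1602 ≈ 1.9931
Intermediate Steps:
Q(Y) = 0 (Q(Y) = 4*(Y - Y) = 4*0 = 0)
y(J, U) = -21/J + U/45 (y(J, U) = U*(1/45) - 21/J = U/45 - 21/J = -21/J + U/45)
Q(p(12)) - y(-178, -95) = 0 - (-21/(-178) + (1/45)*(-95)) = 0 - (-21*(-1/178) - 19/9) = 0 - (21/178 - 19/9) = 0 - 1*(-3193/1602) = 0 + 3193/1602 = 3193/1602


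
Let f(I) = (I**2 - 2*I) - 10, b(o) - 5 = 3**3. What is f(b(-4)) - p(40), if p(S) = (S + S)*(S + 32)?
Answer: -4810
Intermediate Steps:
p(S) = 2*S*(32 + S) (p(S) = (2*S)*(32 + S) = 2*S*(32 + S))
b(o) = 32 (b(o) = 5 + 3**3 = 5 + 27 = 32)
f(I) = -10 + I**2 - 2*I
f(b(-4)) - p(40) = (-10 + 32**2 - 2*32) - 2*40*(32 + 40) = (-10 + 1024 - 64) - 2*40*72 = 950 - 1*5760 = 950 - 5760 = -4810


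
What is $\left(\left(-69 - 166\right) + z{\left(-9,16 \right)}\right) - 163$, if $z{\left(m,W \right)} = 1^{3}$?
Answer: $-397$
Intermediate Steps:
$z{\left(m,W \right)} = 1$
$\left(\left(-69 - 166\right) + z{\left(-9,16 \right)}\right) - 163 = \left(\left(-69 - 166\right) + 1\right) - 163 = \left(-235 + 1\right) - 163 = -234 - 163 = -397$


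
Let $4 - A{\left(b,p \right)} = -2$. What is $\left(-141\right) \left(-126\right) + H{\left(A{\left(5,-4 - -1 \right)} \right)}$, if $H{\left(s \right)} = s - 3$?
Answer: $17769$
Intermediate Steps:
$A{\left(b,p \right)} = 6$ ($A{\left(b,p \right)} = 4 - -2 = 4 + 2 = 6$)
$H{\left(s \right)} = -3 + s$
$\left(-141\right) \left(-126\right) + H{\left(A{\left(5,-4 - -1 \right)} \right)} = \left(-141\right) \left(-126\right) + \left(-3 + 6\right) = 17766 + 3 = 17769$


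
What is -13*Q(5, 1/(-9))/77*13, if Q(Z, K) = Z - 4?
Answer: -169/77 ≈ -2.1948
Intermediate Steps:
Q(Z, K) = -4 + Z
-13*Q(5, 1/(-9))/77*13 = -13*(-4 + 5)/77*13 = -13/77*13 = -169/77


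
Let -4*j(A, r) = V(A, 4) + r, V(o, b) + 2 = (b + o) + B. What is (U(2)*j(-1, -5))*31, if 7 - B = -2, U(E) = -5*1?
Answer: 775/4 ≈ 193.75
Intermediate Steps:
U(E) = -5
B = 9 (B = 7 - 1*(-2) = 7 + 2 = 9)
V(o, b) = 7 + b + o (V(o, b) = -2 + ((b + o) + 9) = -2 + (9 + b + o) = 7 + b + o)
j(A, r) = -11/4 - A/4 - r/4 (j(A, r) = -((7 + 4 + A) + r)/4 = -((11 + A) + r)/4 = -(11 + A + r)/4 = -11/4 - A/4 - r/4)
(U(2)*j(-1, -5))*31 = -5*(-11/4 - 1/4*(-1) - 1/4*(-5))*31 = -5*(-11/4 + 1/4 + 5/4)*31 = -5*(-5/4)*31 = (25/4)*31 = 775/4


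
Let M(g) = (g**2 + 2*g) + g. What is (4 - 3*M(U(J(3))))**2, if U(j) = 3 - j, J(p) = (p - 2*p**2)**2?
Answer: 21272222500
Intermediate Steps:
M(g) = g**2 + 3*g
(4 - 3*M(U(J(3))))**2 = (4 - 3*(3 - 3**2*(-1 + 2*3)**2)*(3 + (3 - 3**2*(-1 + 2*3)**2)))**2 = (4 - 3*(3 - 9*(-1 + 6)**2)*(3 + (3 - 9*(-1 + 6)**2)))**2 = (4 - 3*(3 - 9*5**2)*(3 + (3 - 9*5**2)))**2 = (4 - 3*(3 - 9*25)*(3 + (3 - 9*25)))**2 = (4 - 3*(3 - 1*225)*(3 + (3 - 1*225)))**2 = (4 - 3*(3 - 225)*(3 + (3 - 225)))**2 = (4 - (-666)*(3 - 222))**2 = (4 - (-666)*(-219))**2 = (4 - 3*48618)**2 = (4 - 145854)**2 = (-145850)**2 = 21272222500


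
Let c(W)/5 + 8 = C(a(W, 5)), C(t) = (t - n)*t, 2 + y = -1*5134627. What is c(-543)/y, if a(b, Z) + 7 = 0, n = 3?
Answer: -310/5134629 ≈ -6.0374e-5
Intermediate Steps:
a(b, Z) = -7 (a(b, Z) = -7 + 0 = -7)
y = -5134629 (y = -2 - 1*5134627 = -2 - 5134627 = -5134629)
C(t) = t*(-3 + t) (C(t) = (t - 1*3)*t = (t - 3)*t = (-3 + t)*t = t*(-3 + t))
c(W) = 310 (c(W) = -40 + 5*(-7*(-3 - 7)) = -40 + 5*(-7*(-10)) = -40 + 5*70 = -40 + 350 = 310)
c(-543)/y = 310/(-5134629) = 310*(-1/5134629) = -310/5134629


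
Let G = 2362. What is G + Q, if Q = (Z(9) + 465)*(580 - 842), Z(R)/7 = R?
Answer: -135974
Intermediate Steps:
Z(R) = 7*R
Q = -138336 (Q = (7*9 + 465)*(580 - 842) = (63 + 465)*(-262) = 528*(-262) = -138336)
G + Q = 2362 - 138336 = -135974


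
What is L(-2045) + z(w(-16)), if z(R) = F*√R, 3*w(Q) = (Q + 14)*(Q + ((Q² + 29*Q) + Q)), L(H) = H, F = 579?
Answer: -2045 + 2316*√10 ≈ 5278.8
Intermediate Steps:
w(Q) = (14 + Q)*(Q² + 31*Q)/3 (w(Q) = ((Q + 14)*(Q + ((Q² + 29*Q) + Q)))/3 = ((14 + Q)*(Q + (Q² + 30*Q)))/3 = ((14 + Q)*(Q² + 31*Q))/3 = (14 + Q)*(Q² + 31*Q)/3)
z(R) = 579*√R
L(-2045) + z(w(-16)) = -2045 + 579*√((⅓)*(-16)*(434 + (-16)² + 45*(-16))) = -2045 + 579*√((⅓)*(-16)*(434 + 256 - 720)) = -2045 + 579*√((⅓)*(-16)*(-30)) = -2045 + 579*√160 = -2045 + 579*(4*√10) = -2045 + 2316*√10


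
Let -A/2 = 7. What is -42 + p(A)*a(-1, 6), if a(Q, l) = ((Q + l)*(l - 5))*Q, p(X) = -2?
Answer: -32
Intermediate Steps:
A = -14 (A = -2*7 = -14)
a(Q, l) = Q*(-5 + l)*(Q + l) (a(Q, l) = ((Q + l)*(-5 + l))*Q = ((-5 + l)*(Q + l))*Q = Q*(-5 + l)*(Q + l))
-42 + p(A)*a(-1, 6) = -42 - (-2)*(6² - 5*(-1) - 5*6 - 1*6) = -42 - (-2)*(36 + 5 - 30 - 6) = -42 - (-2)*5 = -42 - 2*(-5) = -42 + 10 = -32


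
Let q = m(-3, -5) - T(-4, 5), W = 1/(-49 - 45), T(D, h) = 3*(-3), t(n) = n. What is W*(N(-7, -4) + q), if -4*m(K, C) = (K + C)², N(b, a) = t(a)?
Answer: 11/94 ≈ 0.11702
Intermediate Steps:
N(b, a) = a
m(K, C) = -(C + K)²/4 (m(K, C) = -(K + C)²/4 = -(C + K)²/4)
T(D, h) = -9
W = -1/94 (W = 1/(-94) = -1/94 ≈ -0.010638)
q = -7 (q = -(-5 - 3)²/4 - 1*(-9) = -¼*(-8)² + 9 = -¼*64 + 9 = -16 + 9 = -7)
W*(N(-7, -4) + q) = -(-4 - 7)/94 = -1/94*(-11) = 11/94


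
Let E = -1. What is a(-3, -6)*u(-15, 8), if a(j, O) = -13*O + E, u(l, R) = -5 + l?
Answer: -1540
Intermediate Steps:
a(j, O) = -1 - 13*O (a(j, O) = -13*O - 1 = -1 - 13*O)
a(-3, -6)*u(-15, 8) = (-1 - 13*(-6))*(-5 - 15) = (-1 + 78)*(-20) = 77*(-20) = -1540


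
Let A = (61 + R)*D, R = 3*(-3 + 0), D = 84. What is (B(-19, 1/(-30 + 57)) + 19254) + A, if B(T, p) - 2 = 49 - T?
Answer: 23692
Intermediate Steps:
R = -9 (R = 3*(-3) = -9)
B(T, p) = 51 - T (B(T, p) = 2 + (49 - T) = 51 - T)
A = 4368 (A = (61 - 9)*84 = 52*84 = 4368)
(B(-19, 1/(-30 + 57)) + 19254) + A = ((51 - 1*(-19)) + 19254) + 4368 = ((51 + 19) + 19254) + 4368 = (70 + 19254) + 4368 = 19324 + 4368 = 23692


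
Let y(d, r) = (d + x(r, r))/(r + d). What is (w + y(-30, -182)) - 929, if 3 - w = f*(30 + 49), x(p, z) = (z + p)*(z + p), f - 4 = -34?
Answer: 86831/106 ≈ 819.16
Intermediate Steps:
f = -30 (f = 4 - 34 = -30)
x(p, z) = (p + z)² (x(p, z) = (p + z)*(p + z) = (p + z)²)
w = 2373 (w = 3 - (-30)*(30 + 49) = 3 - (-30)*79 = 3 - 1*(-2370) = 3 + 2370 = 2373)
y(d, r) = (d + 4*r²)/(d + r) (y(d, r) = (d + (r + r)²)/(r + d) = (d + (2*r)²)/(d + r) = (d + 4*r²)/(d + r))
(w + y(-30, -182)) - 929 = (2373 + (-30 + 4*(-182)²)/(-30 - 182)) - 929 = (2373 + (-30 + 4*33124)/(-212)) - 929 = (2373 - (-30 + 132496)/212) - 929 = (2373 - 1/212*132466) - 929 = (2373 - 66233/106) - 929 = 185305/106 - 929 = 86831/106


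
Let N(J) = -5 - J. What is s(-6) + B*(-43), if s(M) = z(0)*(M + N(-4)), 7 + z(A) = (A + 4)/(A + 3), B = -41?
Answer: 5408/3 ≈ 1802.7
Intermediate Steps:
z(A) = -7 + (4 + A)/(3 + A) (z(A) = -7 + (A + 4)/(A + 3) = -7 + (4 + A)/(3 + A))
s(M) = 17/3 - 17*M/3 (s(M) = ((-17 - 6*0)/(3 + 0))*(M + (-5 - 1*(-4))) = ((-17 + 0)/3)*(M + (-5 + 4)) = ((1/3)*(-17))*(M - 1) = -17*(-1 + M)/3 = 17/3 - 17*M/3)
s(-6) + B*(-43) = (17/3 - 17/3*(-6)) - 41*(-43) = (17/3 + 34) + 1763 = 119/3 + 1763 = 5408/3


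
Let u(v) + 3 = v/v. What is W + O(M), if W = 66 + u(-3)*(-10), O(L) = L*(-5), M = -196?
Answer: 1066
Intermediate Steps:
u(v) = -2 (u(v) = -3 + v/v = -3 + 1 = -2)
O(L) = -5*L
W = 86 (W = 66 - 2*(-10) = 66 + 20 = 86)
W + O(M) = 86 - 5*(-196) = 86 + 980 = 1066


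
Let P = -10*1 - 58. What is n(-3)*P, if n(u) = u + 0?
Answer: 204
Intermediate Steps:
n(u) = u
P = -68 (P = -10 - 58 = -68)
n(-3)*P = -3*(-68) = 204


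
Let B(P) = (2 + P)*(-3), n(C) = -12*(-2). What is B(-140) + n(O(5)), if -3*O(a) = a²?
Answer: 438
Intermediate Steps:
O(a) = -a²/3
n(C) = 24
B(P) = -6 - 3*P
B(-140) + n(O(5)) = (-6 - 3*(-140)) + 24 = (-6 + 420) + 24 = 414 + 24 = 438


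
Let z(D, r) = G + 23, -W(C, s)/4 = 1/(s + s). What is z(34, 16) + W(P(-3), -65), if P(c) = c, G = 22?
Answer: 2927/65 ≈ 45.031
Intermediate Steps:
W(C, s) = -2/s (W(C, s) = -4/(s + s) = -4*1/(2*s) = -2/s)
z(D, r) = 45 (z(D, r) = 22 + 23 = 45)
z(34, 16) + W(P(-3), -65) = 45 - 2/(-65) = 45 - 2*(-1/65) = 45 + 2/65 = 2927/65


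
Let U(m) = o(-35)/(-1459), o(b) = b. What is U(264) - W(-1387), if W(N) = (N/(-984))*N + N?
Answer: 4798068283/1435656 ≈ 3342.1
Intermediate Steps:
W(N) = N - N²/984 (W(N) = (N*(-1/984))*N + N = (-N/984)*N + N = -N²/984 + N = N - N²/984)
U(m) = 35/1459 (U(m) = -35/(-1459) = -35*(-1/1459) = 35/1459)
U(264) - W(-1387) = 35/1459 - (-1387)*(984 - 1*(-1387))/984 = 35/1459 - (-1387)*(984 + 1387)/984 = 35/1459 - (-1387)*2371/984 = 35/1459 - 1*(-3288577/984) = 35/1459 + 3288577/984 = 4798068283/1435656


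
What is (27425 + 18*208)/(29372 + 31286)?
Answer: 31169/60658 ≈ 0.51385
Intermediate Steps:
(27425 + 18*208)/(29372 + 31286) = (27425 + 3744)/60658 = 31169*(1/60658) = 31169/60658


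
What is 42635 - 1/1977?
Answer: 84289394/1977 ≈ 42635.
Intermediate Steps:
42635 - 1/1977 = 84289394/1977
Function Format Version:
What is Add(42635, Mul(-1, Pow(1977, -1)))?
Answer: Rational(84289394, 1977) ≈ 42635.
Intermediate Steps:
Add(42635, Mul(-1, Pow(1977, -1))) = Add(42635, Mul(-1, Rational(1, 1977))) = Add(42635, Rational(-1, 1977)) = Rational(84289394, 1977)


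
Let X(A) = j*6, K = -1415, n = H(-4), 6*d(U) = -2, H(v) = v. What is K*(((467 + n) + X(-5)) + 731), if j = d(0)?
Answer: -1686680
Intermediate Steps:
d(U) = -⅓ (d(U) = (⅙)*(-2) = -⅓)
j = -⅓ ≈ -0.33333
n = -4
X(A) = -2 (X(A) = -⅓*6 = -2)
K*(((467 + n) + X(-5)) + 731) = -1415*(((467 - 4) - 2) + 731) = -1415*((463 - 2) + 731) = -1415*(461 + 731) = -1415*1192 = -1686680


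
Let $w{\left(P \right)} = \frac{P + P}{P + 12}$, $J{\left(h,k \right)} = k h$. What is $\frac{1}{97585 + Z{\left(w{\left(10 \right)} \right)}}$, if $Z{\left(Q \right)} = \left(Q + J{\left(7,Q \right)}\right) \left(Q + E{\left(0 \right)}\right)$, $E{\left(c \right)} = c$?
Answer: $\frac{121}{11808585} \approx 1.0247 \cdot 10^{-5}$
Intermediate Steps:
$J{\left(h,k \right)} = h k$
$w{\left(P \right)} = \frac{2 P}{12 + P}$
$Z{\left(Q \right)} = 8 Q^{2}$ ($Z{\left(Q \right)} = \left(Q + 7 Q\right) \left(Q + 0\right) = 8 Q Q = 8 Q^{2}$)
$\frac{1}{97585 + Z{\left(w{\left(10 \right)} \right)}} = \frac{1}{97585 + 8 \left(2 \cdot 10 \frac{1}{12 + 10}\right)^{2}} = \frac{1}{97585 + 8 \left(2 \cdot 10 \cdot \frac{1}{22}\right)^{2}} = \frac{1}{97585 + 8 \left(\frac{10}{11}\right)^{2}} = \frac{1}{97585 + 8 \cdot \frac{100}{121}} = \frac{1}{97585 + \frac{800}{121}} = \frac{1}{\frac{11808585}{121}} = \frac{121}{11808585}$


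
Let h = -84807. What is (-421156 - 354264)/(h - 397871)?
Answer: 387710/241339 ≈ 1.6065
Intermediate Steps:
(-421156 - 354264)/(h - 397871) = (-421156 - 354264)/(-84807 - 397871) = -775420/(-482678) = -775420*(-1/482678) = 387710/241339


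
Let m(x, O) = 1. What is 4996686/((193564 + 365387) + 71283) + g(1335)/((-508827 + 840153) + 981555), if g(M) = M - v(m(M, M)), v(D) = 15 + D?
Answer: 364493632834/45967902453 ≈ 7.9293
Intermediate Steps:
g(M) = -16 + M (g(M) = M - (15 + 1) = M - 1*16 = M - 16 = -16 + M)
4996686/((193564 + 365387) + 71283) + g(1335)/((-508827 + 840153) + 981555) = 4996686/((193564 + 365387) + 71283) + (-16 + 1335)/((-508827 + 840153) + 981555) = 4996686/(558951 + 71283) + 1319/(331326 + 981555) = 4996686/630234 + 1319/1312881 = 4996686*(1/630234) + 1319*(1/1312881) = 832781/105039 + 1319/1312881 = 364493632834/45967902453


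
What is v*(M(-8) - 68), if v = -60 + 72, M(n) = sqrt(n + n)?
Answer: -816 + 48*I ≈ -816.0 + 48.0*I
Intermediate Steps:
M(n) = sqrt(2)*sqrt(n) (M(n) = sqrt(2*n) = sqrt(2)*sqrt(n))
v = 12
v*(M(-8) - 68) = 12*(sqrt(2)*sqrt(-8) - 68) = 12*(sqrt(2)*(2*I*sqrt(2)) - 68) = 12*(4*I - 68) = 12*(-68 + 4*I) = -816 + 48*I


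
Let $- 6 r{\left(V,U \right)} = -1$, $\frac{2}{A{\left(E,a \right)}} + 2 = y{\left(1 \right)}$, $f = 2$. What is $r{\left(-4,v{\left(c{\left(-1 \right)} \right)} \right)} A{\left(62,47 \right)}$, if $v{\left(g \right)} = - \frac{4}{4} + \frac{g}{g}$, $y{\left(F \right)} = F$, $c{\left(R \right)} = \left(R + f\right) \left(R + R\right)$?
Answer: $- \frac{1}{3} \approx -0.33333$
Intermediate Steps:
$c{\left(R \right)} = 2 R \left(2 + R\right)$ ($c{\left(R \right)} = \left(R + 2\right) \left(R + R\right) = \left(2 + R\right) 2 R = 2 R \left(2 + R\right)$)
$A{\left(E,a \right)} = -2$ ($A{\left(E,a \right)} = \frac{2}{-2 + 1} = \frac{2}{-1} = 2 \left(-1\right) = -2$)
$v{\left(g \right)} = 0$ ($v{\left(g \right)} = \left(-4\right) \frac{1}{4} + 1 = -1 + 1 = 0$)
$r{\left(V,U \right)} = \frac{1}{6}$ ($r{\left(V,U \right)} = \left(- \frac{1}{6}\right) \left(-1\right) = \frac{1}{6}$)
$r{\left(-4,v{\left(c{\left(-1 \right)} \right)} \right)} A{\left(62,47 \right)} = \frac{1}{6} \left(-2\right) = - \frac{1}{3}$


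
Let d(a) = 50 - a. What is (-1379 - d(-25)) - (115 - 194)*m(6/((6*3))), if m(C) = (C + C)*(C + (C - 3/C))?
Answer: -17036/9 ≈ -1892.9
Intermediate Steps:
m(C) = 2*C*(-3/C + 2*C) (m(C) = (2*C)*(-3/C + 2*C) = 2*C*(-3/C + 2*C))
(-1379 - d(-25)) - (115 - 194)*m(6/((6*3))) = (-1379 - (50 - 1*(-25))) - (115 - 194)*(-6 + 4*(6/((6*3)))²) = (-1379 - (50 + 25)) - (-79)*(-6 + 4*(6/18)²) = (-1379 - 1*75) - (-79)*(-6 + 4*(6*(1/18))²) = (-1379 - 75) - (-79)*(-6 + 4*(⅓)²) = -1454 - (-79)*(-6 + 4*(⅑)) = -1454 - (-79)*(-6 + 4/9) = -1454 - (-79)*(-50)/9 = -1454 - 1*3950/9 = -1454 - 3950/9 = -17036/9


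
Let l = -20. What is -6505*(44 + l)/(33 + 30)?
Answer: -52040/21 ≈ -2478.1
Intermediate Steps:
-6505*(44 + l)/(33 + 30) = -6505*(44 - 20)/(33 + 30) = -156120/63 = -6505*8/21 = -52040/21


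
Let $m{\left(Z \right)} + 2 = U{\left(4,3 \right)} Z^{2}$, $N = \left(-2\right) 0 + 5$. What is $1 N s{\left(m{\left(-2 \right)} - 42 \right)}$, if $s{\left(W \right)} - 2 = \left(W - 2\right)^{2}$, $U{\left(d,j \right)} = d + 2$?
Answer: $2430$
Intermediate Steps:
$U{\left(d,j \right)} = 2 + d$
$N = 5$ ($N = 0 + 5 = 5$)
$m{\left(Z \right)} = -2 + 6 Z^{2}$ ($m{\left(Z \right)} = -2 + \left(2 + 4\right) Z^{2} = -2 + 6 Z^{2}$)
$s{\left(W \right)} = 2 + \left(-2 + W\right)^{2}$ ($s{\left(W \right)} = 2 + \left(W - 2\right)^{2} = 2 + \left(-2 + W\right)^{2}$)
$1 N s{\left(m{\left(-2 \right)} - 42 \right)} = 1 \cdot 5 \left(2 + \left(-2 - \left(44 - 24\right)\right)^{2}\right) = 5 \left(2 + \left(-2 + \left(\left(-2 + 6 \cdot 4\right) - 42\right)\right)^{2}\right) = 5 \left(2 + \left(-2 + \left(\left(-2 + 24\right) - 42\right)\right)^{2}\right) = 5 \left(2 + \left(-2 + \left(22 - 42\right)\right)^{2}\right) = 5 \left(2 + \left(-2 - 20\right)^{2}\right) = 5 \left(2 + \left(-22\right)^{2}\right) = 5 \left(2 + 484\right) = 5 \cdot 486 = 2430$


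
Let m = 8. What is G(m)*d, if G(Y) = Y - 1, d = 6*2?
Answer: 84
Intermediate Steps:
d = 12
G(Y) = -1 + Y
G(m)*d = (-1 + 8)*12 = 7*12 = 84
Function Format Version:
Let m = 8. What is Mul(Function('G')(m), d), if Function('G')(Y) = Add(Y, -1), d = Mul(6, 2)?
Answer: 84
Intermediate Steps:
d = 12
Function('G')(Y) = Add(-1, Y)
Mul(Function('G')(m), d) = Mul(Add(-1, 8), 12) = Mul(7, 12) = 84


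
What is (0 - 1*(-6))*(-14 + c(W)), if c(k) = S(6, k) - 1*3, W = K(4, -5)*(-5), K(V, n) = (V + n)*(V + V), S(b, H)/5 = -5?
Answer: -252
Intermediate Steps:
S(b, H) = -25 (S(b, H) = 5*(-5) = -25)
K(V, n) = 2*V*(V + n) (K(V, n) = (V + n)*(2*V) = 2*V*(V + n))
W = 40 (W = (2*4*(4 - 5))*(-5) = (2*4*(-1))*(-5) = -8*(-5) = 40)
c(k) = -28 (c(k) = -25 - 1*3 = -25 - 3 = -28)
(0 - 1*(-6))*(-14 + c(W)) = (0 - 1*(-6))*(-14 - 28) = (0 + 6)*(-42) = 6*(-42) = -252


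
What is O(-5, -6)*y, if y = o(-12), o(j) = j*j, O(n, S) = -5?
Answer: -720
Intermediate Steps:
o(j) = j**2
y = 144 (y = (-12)**2 = 144)
O(-5, -6)*y = -5*144 = -720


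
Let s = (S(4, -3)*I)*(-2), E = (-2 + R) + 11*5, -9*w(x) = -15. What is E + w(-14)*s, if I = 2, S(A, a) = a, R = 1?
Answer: 74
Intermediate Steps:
w(x) = 5/3 (w(x) = -1/9*(-15) = 5/3)
E = 54 (E = (-2 + 1) + 11*5 = -1 + 55 = 54)
s = 12 (s = -3*2*(-2) = -6*(-2) = 12)
E + w(-14)*s = 54 + (5/3)*12 = 54 + 20 = 74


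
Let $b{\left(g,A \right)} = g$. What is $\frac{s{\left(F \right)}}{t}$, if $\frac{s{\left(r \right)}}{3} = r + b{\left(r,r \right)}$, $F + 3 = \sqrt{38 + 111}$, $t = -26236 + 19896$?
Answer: $\frac{9}{3170} - \frac{3 \sqrt{149}}{3170} \approx -0.0087128$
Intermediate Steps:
$t = -6340$
$F = -3 + \sqrt{149}$ ($F = -3 + \sqrt{38 + 111} = -3 + \sqrt{149} \approx 9.2066$)
$s{\left(r \right)} = 6 r$ ($s{\left(r \right)} = 3 \left(r + r\right) = 3 \cdot 2 r = 6 r$)
$\frac{s{\left(F \right)}}{t} = \frac{6 \left(-3 + \sqrt{149}\right)}{-6340} = \left(-18 + 6 \sqrt{149}\right) \left(- \frac{1}{6340}\right) = \frac{9}{3170} - \frac{3 \sqrt{149}}{3170}$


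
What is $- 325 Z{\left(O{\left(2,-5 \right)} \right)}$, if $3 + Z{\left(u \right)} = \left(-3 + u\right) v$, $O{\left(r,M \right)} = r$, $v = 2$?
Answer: $1625$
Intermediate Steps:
$Z{\left(u \right)} = -9 + 2 u$ ($Z{\left(u \right)} = -3 + \left(-3 + u\right) 2 = -3 + \left(-6 + 2 u\right) = -9 + 2 u$)
$- 325 Z{\left(O{\left(2,-5 \right)} \right)} = - 325 \left(-9 + 2 \cdot 2\right) = - 325 \left(-9 + 4\right) = \left(-325\right) \left(-5\right) = 1625$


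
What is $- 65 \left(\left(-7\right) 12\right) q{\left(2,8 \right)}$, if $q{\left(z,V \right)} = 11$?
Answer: $60060$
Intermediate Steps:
$- 65 \left(\left(-7\right) 12\right) q{\left(2,8 \right)} = - 65 \left(\left(-7\right) 12\right) 11 = \left(-65\right) \left(-84\right) 11 = 5460 \cdot 11 = 60060$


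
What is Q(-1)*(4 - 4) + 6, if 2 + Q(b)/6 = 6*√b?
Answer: 6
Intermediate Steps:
Q(b) = -12 + 36*√b (Q(b) = -12 + 6*(6*√b) = -12 + 36*√b)
Q(-1)*(4 - 4) + 6 = (-12 + 36*√(-1))*(4 - 4) + 6 = (-12 + 36*I)*0 + 6 = 0 + 6 = 6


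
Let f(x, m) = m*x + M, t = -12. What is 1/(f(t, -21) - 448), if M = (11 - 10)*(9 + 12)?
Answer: -1/175 ≈ -0.0057143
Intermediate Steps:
M = 21 (M = 1*21 = 21)
f(x, m) = 21 + m*x (f(x, m) = m*x + 21 = 21 + m*x)
1/(f(t, -21) - 448) = 1/((21 - 21*(-12)) - 448) = 1/((21 + 252) - 448) = 1/(273 - 448) = 1/(-175) = -1/175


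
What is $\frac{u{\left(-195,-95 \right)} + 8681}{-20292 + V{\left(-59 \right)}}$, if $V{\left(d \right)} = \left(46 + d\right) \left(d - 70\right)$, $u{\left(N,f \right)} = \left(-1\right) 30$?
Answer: $- \frac{8651}{18615} \approx -0.46473$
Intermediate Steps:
$u{\left(N,f \right)} = -30$
$V{\left(d \right)} = \left(-70 + d\right) \left(46 + d\right)$ ($V{\left(d \right)} = \left(46 + d\right) \left(-70 + d\right) = \left(-70 + d\right) \left(46 + d\right)$)
$\frac{u{\left(-195,-95 \right)} + 8681}{-20292 + V{\left(-59 \right)}} = \frac{-30 + 8681}{-20292 - \left(1804 - 3481\right)} = \frac{8651}{-20292 + \left(-3220 + 3481 + 1416\right)} = \frac{8651}{-20292 + 1677} = \frac{8651}{-18615} = 8651 \left(- \frac{1}{18615}\right) = - \frac{8651}{18615}$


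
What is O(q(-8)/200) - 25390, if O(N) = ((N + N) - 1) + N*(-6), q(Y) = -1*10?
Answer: -126954/5 ≈ -25391.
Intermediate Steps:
q(Y) = -10
O(N) = -1 - 4*N (O(N) = (2*N - 1) - 6*N = (-1 + 2*N) - 6*N = -1 - 4*N)
O(q(-8)/200) - 25390 = (-1 - (-40)/200) - 25390 = (-1 - 4*(-1/20)) - 25390 = (-1 + ⅕) - 25390 = -⅘ - 25390 = -126954/5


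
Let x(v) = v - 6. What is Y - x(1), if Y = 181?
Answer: 186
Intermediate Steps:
x(v) = -6 + v
Y - x(1) = 181 - (-6 + 1) = 181 - 1*(-5) = 181 + 5 = 186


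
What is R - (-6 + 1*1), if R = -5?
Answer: 0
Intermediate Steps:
R - (-6 + 1*1) = -5 - (-6 + 1*1) = -5 - (-6 + 1) = -5 - 1*(-5) = -5 + 5 = 0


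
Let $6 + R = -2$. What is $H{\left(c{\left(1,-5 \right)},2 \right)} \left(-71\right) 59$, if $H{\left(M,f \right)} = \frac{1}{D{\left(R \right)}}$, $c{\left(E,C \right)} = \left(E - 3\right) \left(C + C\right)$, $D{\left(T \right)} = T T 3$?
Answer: $- \frac{4189}{192} \approx -21.818$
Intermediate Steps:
$R = -8$ ($R = -6 - 2 = -8$)
$D{\left(T \right)} = 3 T^{2}$ ($D{\left(T \right)} = T^{2} \cdot 3 = 3 T^{2}$)
$c{\left(E,C \right)} = 2 C \left(-3 + E\right)$ ($c{\left(E,C \right)} = \left(-3 + E\right) 2 C = 2 C \left(-3 + E\right)$)
$H{\left(M,f \right)} = \frac{1}{192}$ ($H{\left(M,f \right)} = \frac{1}{3 \left(-8\right)^{2}} = \frac{1}{3 \cdot 64} = \frac{1}{192}$)
$H{\left(c{\left(1,-5 \right)},2 \right)} \left(-71\right) 59 = \frac{1}{192} \left(-71\right) 59 = \left(- \frac{71}{192}\right) 59 = - \frac{4189}{192}$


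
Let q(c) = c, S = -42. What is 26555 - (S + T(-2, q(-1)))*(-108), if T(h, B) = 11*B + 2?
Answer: 21047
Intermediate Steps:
T(h, B) = 2 + 11*B
26555 - (S + T(-2, q(-1)))*(-108) = 26555 - (-42 + (2 + 11*(-1)))*(-108) = 26555 - (-42 + (2 - 11))*(-108) = 26555 - (-42 - 9)*(-108) = 26555 - (-51)*(-108) = 26555 - 1*5508 = 26555 - 5508 = 21047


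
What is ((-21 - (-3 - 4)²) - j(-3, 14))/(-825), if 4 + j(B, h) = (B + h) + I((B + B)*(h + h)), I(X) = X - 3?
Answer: -94/825 ≈ -0.11394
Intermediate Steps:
I(X) = -3 + X
j(B, h) = -7 + B + h + 4*B*h (j(B, h) = -4 + ((B + h) + (-3 + (B + B)*(h + h))) = -4 + ((B + h) + (-3 + (2*B)*(2*h))) = -4 + ((B + h) + (-3 + 4*B*h)) = -4 + (-3 + B + h + 4*B*h) = -7 + B + h + 4*B*h)
((-21 - (-3 - 4)²) - j(-3, 14))/(-825) = ((-21 - (-3 - 4)²) - (-7 - 3 + 14 + 4*(-3)*14))/(-825) = ((-21 - 1*(-7)²) - (-7 - 3 + 14 - 168))*(-1/825) = ((-21 - 1*49) - 1*(-164))*(-1/825) = ((-21 - 49) + 164)*(-1/825) = (-70 + 164)*(-1/825) = 94*(-1/825) = -94/825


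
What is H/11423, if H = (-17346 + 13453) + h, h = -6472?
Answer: -10365/11423 ≈ -0.90738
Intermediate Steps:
H = -10365 (H = (-17346 + 13453) - 6472 = -3893 - 6472 = -10365)
H/11423 = -10365/11423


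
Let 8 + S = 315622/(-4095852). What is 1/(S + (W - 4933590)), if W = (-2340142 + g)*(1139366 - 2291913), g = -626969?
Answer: 2047926/7003353873731393383 ≈ 2.9242e-13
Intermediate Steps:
W = 3419734881717 (W = (-2340142 - 626969)*(1139366 - 2291913) = -2967111*(-1152547) = 3419734881717)
S = -16541219/2047926 (S = -8 + 315622/(-4095852) = -8 + 315622*(-1/4095852) = -8 - 157811/2047926 = -16541219/2047926 ≈ -8.0771)
1/(S + (W - 4933590)) = 1/(-16541219/2047926 + (3419734881717 - 4933590)) = 1/(-16541219/2047926 + 3419729948127) = 1/(7003353873731393383/2047926) = 2047926/7003353873731393383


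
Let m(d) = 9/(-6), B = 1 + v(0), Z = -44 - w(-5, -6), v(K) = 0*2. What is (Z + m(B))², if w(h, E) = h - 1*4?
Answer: 5329/4 ≈ 1332.3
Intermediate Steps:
w(h, E) = -4 + h (w(h, E) = h - 4 = -4 + h)
v(K) = 0
Z = -35 (Z = -44 - (-4 - 5) = -44 - 1*(-9) = -44 + 9 = -35)
B = 1 (B = 1 + 0 = 1)
m(d) = -3/2 (m(d) = 9*(-⅙) = -3/2)
(Z + m(B))² = (-35 - 3/2)² = (-73/2)² = 5329/4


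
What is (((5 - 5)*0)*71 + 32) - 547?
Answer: -515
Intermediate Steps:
(((5 - 5)*0)*71 + 32) - 547 = ((0*0)*71 + 32) - 547 = (0*71 + 32) - 547 = (0 + 32) - 547 = 32 - 547 = -515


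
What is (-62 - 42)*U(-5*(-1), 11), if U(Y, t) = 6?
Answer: -624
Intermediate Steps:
(-62 - 42)*U(-5*(-1), 11) = (-62 - 42)*6 = -104*6 = -624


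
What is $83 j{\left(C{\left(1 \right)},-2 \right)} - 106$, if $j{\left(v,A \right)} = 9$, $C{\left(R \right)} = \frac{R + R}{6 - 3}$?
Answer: $641$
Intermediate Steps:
$C{\left(R \right)} = \frac{2 R}{3}$
$83 j{\left(C{\left(1 \right)},-2 \right)} - 106 = 83 \cdot 9 - 106 = 747 - 106 = 641$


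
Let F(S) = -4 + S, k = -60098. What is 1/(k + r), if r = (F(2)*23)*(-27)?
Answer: -1/58856 ≈ -1.6991e-5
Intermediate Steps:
r = 1242 (r = ((-4 + 2)*23)*(-27) = -2*23*(-27) = -46*(-27) = 1242)
1/(k + r) = 1/(-60098 + 1242) = 1/(-58856) = -1/58856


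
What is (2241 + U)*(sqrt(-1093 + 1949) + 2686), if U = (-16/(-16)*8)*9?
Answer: 6212718 + 4626*sqrt(214) ≈ 6.2804e+6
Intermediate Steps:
U = 72 (U = (-16*(-1/16)*8)*9 = (1*8)*9 = 8*9 = 72)
(2241 + U)*(sqrt(-1093 + 1949) + 2686) = (2241 + 72)*(sqrt(-1093 + 1949) + 2686) = 2313*(sqrt(856) + 2686) = 2313*(2*sqrt(214) + 2686) = 2313*(2686 + 2*sqrt(214)) = 6212718 + 4626*sqrt(214)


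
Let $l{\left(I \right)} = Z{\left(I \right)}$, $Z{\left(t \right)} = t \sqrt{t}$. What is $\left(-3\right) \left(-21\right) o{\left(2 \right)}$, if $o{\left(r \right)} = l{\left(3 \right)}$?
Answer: $189 \sqrt{3} \approx 327.36$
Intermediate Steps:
$Z{\left(t \right)} = t^{\frac{3}{2}}$
$l{\left(I \right)} = I^{\frac{3}{2}}$
$o{\left(r \right)} = 3 \sqrt{3}$ ($o{\left(r \right)} = 3^{\frac{3}{2}} = 3 \sqrt{3}$)
$\left(-3\right) \left(-21\right) o{\left(2 \right)} = \left(-3\right) \left(-21\right) 3 \sqrt{3} = 63 \cdot 3 \sqrt{3} = 189 \sqrt{3}$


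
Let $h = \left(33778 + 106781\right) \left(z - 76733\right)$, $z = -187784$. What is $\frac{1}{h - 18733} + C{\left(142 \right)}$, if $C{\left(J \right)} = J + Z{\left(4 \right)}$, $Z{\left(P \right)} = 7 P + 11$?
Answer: $\frac{6729627736215}{37180263736} \approx 181.0$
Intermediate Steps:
$Z{\left(P \right)} = 11 + 7 P$
$h = -37180245003$ ($h = \left(33778 + 106781\right) \left(-187784 - 76733\right) = 140559 \left(-264517\right) = -37180245003$)
$C{\left(J \right)} = 39 + J$ ($C{\left(J \right)} = J + \left(11 + 7 \cdot 4\right) = J + \left(11 + 28\right) = J + 39 = 39 + J$)
$\frac{1}{h - 18733} + C{\left(142 \right)} = \frac{1}{-37180245003 - 18733} + \left(39 + 142\right) = \frac{1}{-37180263736} + 181 = - \frac{1}{37180263736} + 181 = \frac{6729627736215}{37180263736}$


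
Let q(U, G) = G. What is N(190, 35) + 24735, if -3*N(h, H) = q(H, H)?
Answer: 74170/3 ≈ 24723.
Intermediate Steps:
N(h, H) = -H/3
N(190, 35) + 24735 = -⅓*35 + 24735 = -35/3 + 24735 = 74170/3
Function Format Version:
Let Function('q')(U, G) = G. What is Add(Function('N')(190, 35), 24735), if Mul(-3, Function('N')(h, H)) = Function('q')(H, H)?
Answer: Rational(74170, 3) ≈ 24723.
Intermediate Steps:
Function('N')(h, H) = Mul(Rational(-1, 3), H)
Add(Function('N')(190, 35), 24735) = Add(Mul(Rational(-1, 3), 35), 24735) = Add(Rational(-35, 3), 24735) = Rational(74170, 3)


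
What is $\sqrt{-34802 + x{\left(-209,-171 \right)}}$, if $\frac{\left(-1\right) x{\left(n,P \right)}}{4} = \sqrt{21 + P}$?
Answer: $\sqrt{-34802 - 20 i \sqrt{6}} \approx 0.131 - 186.55 i$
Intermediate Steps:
$x{\left(n,P \right)} = - 4 \sqrt{21 + P}$
$\sqrt{-34802 + x{\left(-209,-171 \right)}} = \sqrt{-34802 - 4 \sqrt{21 - 171}} = \sqrt{-34802 - 4 \sqrt{-150}} = \sqrt{-34802 - 4 \cdot 5 i \sqrt{6}} = \sqrt{-34802 - 20 i \sqrt{6}}$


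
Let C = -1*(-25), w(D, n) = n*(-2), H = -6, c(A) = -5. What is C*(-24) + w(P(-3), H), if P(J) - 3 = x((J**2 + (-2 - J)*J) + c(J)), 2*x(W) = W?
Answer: -588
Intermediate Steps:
x(W) = W/2
P(J) = 1/2 + J**2/2 + J*(-2 - J)/2 (P(J) = 3 + ((J**2 + (-2 - J)*J) - 5)/2 = 3 + ((J**2 + J*(-2 - J)) - 5)/2 = 3 + (-5 + J**2 + J*(-2 - J))/2 = 3 + (-5/2 + J**2/2 + J*(-2 - J)/2) = 1/2 + J**2/2 + J*(-2 - J)/2)
w(D, n) = -2*n
C = 25
C*(-24) + w(P(-3), H) = 25*(-24) - 2*(-6) = -600 + 12 = -588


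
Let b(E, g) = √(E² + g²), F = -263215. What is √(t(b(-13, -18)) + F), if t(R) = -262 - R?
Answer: √(-263477 - √493) ≈ 513.32*I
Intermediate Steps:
√(t(b(-13, -18)) + F) = √((-262 - √((-13)² + (-18)²)) - 263215) = √((-262 - √(169 + 324)) - 263215) = √((-262 - √493) - 263215) = √(-263477 - √493)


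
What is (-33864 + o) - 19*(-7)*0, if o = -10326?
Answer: -44190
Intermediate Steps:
(-33864 + o) - 19*(-7)*0 = (-33864 - 10326) - 19*(-7)*0 = -44190 + 133*0 = -44190 + 0 = -44190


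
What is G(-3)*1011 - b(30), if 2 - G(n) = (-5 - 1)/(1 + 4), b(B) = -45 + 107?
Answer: 15866/5 ≈ 3173.2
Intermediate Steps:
b(B) = 62
G(n) = 16/5 (G(n) = 2 - (-5 - 1)/(1 + 4) = 2 - (-6)/5 = 2 - 1*(-6/5) = 2 + 6/5 = 16/5)
G(-3)*1011 - b(30) = (16/5)*1011 - 1*62 = 16176/5 - 62 = 15866/5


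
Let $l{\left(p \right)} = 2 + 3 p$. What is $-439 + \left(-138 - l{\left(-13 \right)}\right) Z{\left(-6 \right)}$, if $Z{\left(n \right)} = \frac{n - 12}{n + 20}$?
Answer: $- \frac{2164}{7} \approx -309.14$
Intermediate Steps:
$Z{\left(n \right)} = \frac{-12 + n}{20 + n}$
$-439 + \left(-138 - l{\left(-13 \right)}\right) Z{\left(-6 \right)} = -439 + \left(-138 - \left(2 + 3 \left(-13\right)\right)\right) \frac{-12 - 6}{20 - 6} = -439 + \left(-138 - \left(2 - 39\right)\right) \frac{1}{14} \left(-18\right) = -439 + \left(-138 - -37\right) \frac{1}{14} \left(-18\right) = -439 + \left(-138 + 37\right) \left(- \frac{9}{7}\right) = -439 - - \frac{909}{7} = -439 + \frac{909}{7} = - \frac{2164}{7}$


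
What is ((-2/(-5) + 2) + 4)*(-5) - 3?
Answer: -35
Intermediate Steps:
((-2/(-5) + 2) + 4)*(-5) - 3 = ((-2*(-⅕) + 2) + 4)*(-5) - 3 = ((⅖ + 2) + 4)*(-5) - 3 = (12/5 + 4)*(-5) - 3 = (32/5)*(-5) - 3 = -32 - 3 = -35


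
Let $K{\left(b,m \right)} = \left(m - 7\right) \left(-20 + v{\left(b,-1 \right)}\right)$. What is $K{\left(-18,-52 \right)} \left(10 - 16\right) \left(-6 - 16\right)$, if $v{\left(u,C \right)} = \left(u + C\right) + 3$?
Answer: $280368$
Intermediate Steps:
$v{\left(u,C \right)} = 3 + C + u$ ($v{\left(u,C \right)} = \left(C + u\right) + 3 = 3 + C + u$)
$K{\left(b,m \right)} = \left(-18 + b\right) \left(-7 + m\right)$ ($K{\left(b,m \right)} = \left(m - 7\right) \left(-20 + \left(3 - 1 + b\right)\right) = \left(-7 + m\right) \left(-20 + \left(2 + b\right)\right) = \left(-7 + m\right) \left(-18 + b\right) = \left(-18 + b\right) \left(-7 + m\right)$)
$K{\left(-18,-52 \right)} \left(10 - 16\right) \left(-6 - 16\right) = \left(126 - -936 - -126 - -936\right) \left(10 - 16\right) \left(-6 - 16\right) = \left(126 + 936 + 126 + 936\right) \left(\left(-6\right) \left(-22\right)\right) = 2124 \cdot 132 = 280368$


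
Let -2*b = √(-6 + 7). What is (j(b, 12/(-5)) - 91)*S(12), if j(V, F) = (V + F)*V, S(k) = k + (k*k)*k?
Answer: -155817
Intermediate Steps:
S(k) = k + k³ (S(k) = k + k²*k = k + k³)
b = -½ (b = -√(-6 + 7)/2 = -√1/2 = -½*1 = -½ ≈ -0.50000)
j(V, F) = V*(F + V) (j(V, F) = (F + V)*V = V*(F + V))
(j(b, 12/(-5)) - 91)*S(12) = (-(12/(-5) - ½)/2 - 91)*(12 + 12³) = (-(12*(-⅕) - ½)/2 - 91)*(12 + 1728) = (-(-12/5 - ½)/2 - 91)*1740 = (-½*(-29/10) - 91)*1740 = (29/20 - 91)*1740 = -1791/20*1740 = -155817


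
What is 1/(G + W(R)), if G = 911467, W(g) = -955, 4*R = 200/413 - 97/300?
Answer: 1/910512 ≈ 1.0983e-6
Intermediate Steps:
R = 19939/495600 (R = (200/413 - 97/300)/4 = (1/4)*(19939/123900) = 19939/495600 ≈ 0.040232)
1/(G + W(R)) = 1/(911467 - 955) = 1/910512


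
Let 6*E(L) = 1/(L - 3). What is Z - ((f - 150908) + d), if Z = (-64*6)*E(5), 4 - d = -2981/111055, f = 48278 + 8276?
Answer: 10474482509/111055 ≈ 94318.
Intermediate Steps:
f = 56554
E(L) = 1/(6*(-3 + L)) (E(L) = 1/(6*(L - 3)) = 1/(6*(-3 + L)))
d = 447201/111055 (d = 4 - (-2981)/111055 = 4 - 1*(-2981/111055) = 4 + 2981/111055 = 447201/111055 ≈ 4.0268)
Z = -32 (Z = (-64*6)*(1/(6*(-3 + 5))) = -64/2 = -384*1/12 = -32)
Z - ((f - 150908) + d) = -32 - ((56554 - 150908) + 447201/111055) = -32 - (-94354 + 447201/111055) = -32 - 1*(-10478036269/111055) = -32 + 10478036269/111055 = 10474482509/111055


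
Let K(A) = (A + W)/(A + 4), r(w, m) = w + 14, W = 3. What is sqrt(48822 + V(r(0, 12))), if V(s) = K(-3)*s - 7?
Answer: sqrt(48815) ≈ 220.94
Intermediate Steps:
r(w, m) = 14 + w
K(A) = (3 + A)/(4 + A) (K(A) = (A + 3)/(A + 4) = (3 + A)/(4 + A))
V(s) = -7 (V(s) = ((3 - 3)/(4 - 3))*s - 7 = (0/1)*s - 7 = (1*0)*s - 7 = 0*s - 7 = 0 - 7 = -7)
sqrt(48822 + V(r(0, 12))) = sqrt(48822 - 7) = sqrt(48815)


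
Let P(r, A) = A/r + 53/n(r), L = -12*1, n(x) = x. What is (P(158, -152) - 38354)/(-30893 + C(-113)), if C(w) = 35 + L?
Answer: 6060031/4877460 ≈ 1.2425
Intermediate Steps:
L = -12
P(r, A) = 53/r + A/r (P(r, A) = A/r + 53/r = 53/r + A/r)
C(w) = 23 (C(w) = 35 - 12 = 23)
(P(158, -152) - 38354)/(-30893 + C(-113)) = ((53 - 152)/158 - 38354)/(-30893 + 23) = ((1/158)*(-99) - 38354)/(-30870) = (-99/158 - 38354)*(-1/30870) = -6060031/158*(-1/30870) = 6060031/4877460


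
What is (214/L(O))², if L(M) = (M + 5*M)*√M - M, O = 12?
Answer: 4957417/6687396 + 22898*√3/557283 ≈ 0.81248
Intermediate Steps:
L(M) = -M + 6*M^(3/2) (L(M) = (6*M)*√M - M = 6*M^(3/2) - M = -M + 6*M^(3/2))
(214/L(O))² = (214/(-1*12 + 6*12^(3/2)))² = (214/(-12 + 6*(24*√3)))² = (214/(-12 + 144*√3))² = 45796/(-12 + 144*√3)²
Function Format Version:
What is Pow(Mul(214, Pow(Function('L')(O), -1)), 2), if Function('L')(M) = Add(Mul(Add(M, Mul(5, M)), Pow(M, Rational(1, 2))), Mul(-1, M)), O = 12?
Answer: Add(Rational(4957417, 6687396), Mul(Rational(22898, 557283), Pow(3, Rational(1, 2)))) ≈ 0.81248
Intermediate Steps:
Function('L')(M) = Add(Mul(-1, M), Mul(6, Pow(M, Rational(3, 2)))) (Function('L')(M) = Add(Mul(Mul(6, M), Pow(M, Rational(1, 2))), Mul(-1, M)) = Add(Mul(6, Pow(M, Rational(3, 2))), Mul(-1, M)) = Add(Mul(-1, M), Mul(6, Pow(M, Rational(3, 2)))))
Pow(Mul(214, Pow(Function('L')(O), -1)), 2) = Pow(Mul(214, Pow(Add(Mul(-1, 12), Mul(6, Pow(12, Rational(3, 2)))), -1)), 2) = Pow(Mul(214, Pow(Add(-12, Mul(6, Mul(24, Pow(3, Rational(1, 2))))), -1)), 2) = Pow(Mul(214, Pow(Add(-12, Mul(144, Pow(3, Rational(1, 2)))), -1)), 2) = Mul(45796, Pow(Add(-12, Mul(144, Pow(3, Rational(1, 2)))), -2))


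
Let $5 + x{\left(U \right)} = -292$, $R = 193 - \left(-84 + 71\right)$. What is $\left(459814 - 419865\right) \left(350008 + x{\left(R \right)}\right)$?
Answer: $13970604739$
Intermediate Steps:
$R = 206$ ($R = 193 - -13 = 193 + 13 = 206$)
$x{\left(U \right)} = -297$ ($x{\left(U \right)} = -5 - 292 = -297$)
$\left(459814 - 419865\right) \left(350008 + x{\left(R \right)}\right) = \left(459814 - 419865\right) \left(350008 - 297\right) = 39949 \cdot 349711 = 13970604739$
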